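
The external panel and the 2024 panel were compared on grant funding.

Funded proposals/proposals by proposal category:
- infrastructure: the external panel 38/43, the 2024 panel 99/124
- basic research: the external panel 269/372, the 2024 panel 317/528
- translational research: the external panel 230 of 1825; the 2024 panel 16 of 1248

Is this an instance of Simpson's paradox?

No

Infrastructure: the external panel 38/43 = 88.4%, the 2024 panel 99/124 = 79.8% → the external panel
Basic research: the external panel 269/372 = 72.3%, the 2024 panel 317/528 = 60.0% → the external panel
Translational research: the external panel 230/1825 = 12.6%, the 2024 panel 16/1248 = 1.3% → the external panel
Overall: the external panel 537/2240 = 24.0%, the 2024 panel 432/1900 = 22.7% → the external panel
The external panel wins overall and in every proposal group — no reversal.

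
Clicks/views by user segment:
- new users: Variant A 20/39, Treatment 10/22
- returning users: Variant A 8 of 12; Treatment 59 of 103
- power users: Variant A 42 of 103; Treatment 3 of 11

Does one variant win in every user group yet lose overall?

New users: Variant A 20/39 = 51.3%, Treatment 10/22 = 45.5% → Variant A
Returning users: Variant A 8/12 = 66.7%, Treatment 59/103 = 57.3% → Variant A
Power users: Variant A 42/103 = 40.8%, Treatment 3/11 = 27.3% → Variant A
Overall: Variant A 70/154 = 45.5%, Treatment 72/136 = 52.9% → Treatment
Variant A wins each user group but Treatment wins overall — the comparison reverses. Variant A's views skew toward power users, which has a lower base rate.

Yes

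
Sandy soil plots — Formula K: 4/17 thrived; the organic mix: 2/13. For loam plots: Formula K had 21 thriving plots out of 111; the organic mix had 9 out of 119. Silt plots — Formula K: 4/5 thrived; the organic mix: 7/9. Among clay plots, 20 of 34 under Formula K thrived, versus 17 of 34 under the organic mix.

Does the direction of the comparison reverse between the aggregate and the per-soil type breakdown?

No

Sandy soil: Formula K 4/17 = 23.5%, the organic mix 2/13 = 15.4% → Formula K
Loam: Formula K 21/111 = 18.9%, the organic mix 9/119 = 7.6% → Formula K
Silt: Formula K 4/5 = 80.0%, the organic mix 7/9 = 77.8% → Formula K
Clay: Formula K 20/34 = 58.8%, the organic mix 17/34 = 50.0% → Formula K
Overall: Formula K 49/167 = 29.3%, the organic mix 35/175 = 20.0% → Formula K
Formula K wins overall and in every soil group — no reversal.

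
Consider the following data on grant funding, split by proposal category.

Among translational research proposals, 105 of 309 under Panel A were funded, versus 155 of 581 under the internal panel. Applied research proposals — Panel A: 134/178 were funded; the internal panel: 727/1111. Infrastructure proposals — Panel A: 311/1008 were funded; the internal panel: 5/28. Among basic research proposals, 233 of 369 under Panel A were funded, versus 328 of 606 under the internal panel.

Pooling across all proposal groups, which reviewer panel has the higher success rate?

the internal panel

Translational research: Panel A 105/309 = 34.0%, the internal panel 155/581 = 26.7% → Panel A
Applied research: Panel A 134/178 = 75.3%, the internal panel 727/1111 = 65.4% → Panel A
Infrastructure: Panel A 311/1008 = 30.9%, the internal panel 5/28 = 17.9% → Panel A
Basic research: Panel A 233/369 = 63.1%, the internal panel 328/606 = 54.1% → Panel A
Overall: Panel A 783/1864 = 42.0%, the internal panel 1215/2326 = 52.2% → the internal panel
(Panel A wins every proposal group but the internal panel wins overall — Panel A's proposals skew toward the low-rate infrastructure group.)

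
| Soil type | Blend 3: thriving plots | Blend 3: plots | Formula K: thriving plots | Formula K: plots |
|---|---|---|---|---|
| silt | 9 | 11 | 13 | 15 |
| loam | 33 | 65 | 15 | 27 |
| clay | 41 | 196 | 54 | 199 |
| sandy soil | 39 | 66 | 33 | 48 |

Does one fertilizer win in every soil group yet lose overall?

Silt: Blend 3 9/11 = 81.8%, Formula K 13/15 = 86.7% → Formula K
Loam: Blend 3 33/65 = 50.8%, Formula K 15/27 = 55.6% → Formula K
Clay: Blend 3 41/196 = 20.9%, Formula K 54/199 = 27.1% → Formula K
Sandy soil: Blend 3 39/66 = 59.1%, Formula K 33/48 = 68.8% → Formula K
Overall: Blend 3 122/338 = 36.1%, Formula K 115/289 = 39.8% → Formula K
Formula K wins overall and in every soil group — no reversal.

No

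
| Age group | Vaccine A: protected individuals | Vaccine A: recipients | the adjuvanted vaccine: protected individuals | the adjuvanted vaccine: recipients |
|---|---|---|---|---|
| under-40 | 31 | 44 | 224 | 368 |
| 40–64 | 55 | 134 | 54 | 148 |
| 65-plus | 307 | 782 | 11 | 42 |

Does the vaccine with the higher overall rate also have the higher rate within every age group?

Under-40: Vaccine A 31/44 = 70.5%, the adjuvanted vaccine 224/368 = 60.9% → Vaccine A
40–64: Vaccine A 55/134 = 41.0%, the adjuvanted vaccine 54/148 = 36.5% → Vaccine A
65-plus: Vaccine A 307/782 = 39.3%, the adjuvanted vaccine 11/42 = 26.2% → Vaccine A
Overall: Vaccine A 393/960 = 40.9%, the adjuvanted vaccine 289/558 = 51.8% → the adjuvanted vaccine
Vaccine A wins each age group but the adjuvanted vaccine wins overall — the comparison reverses. Vaccine A's recipients skew toward 65-plus, which has a lower base rate.

No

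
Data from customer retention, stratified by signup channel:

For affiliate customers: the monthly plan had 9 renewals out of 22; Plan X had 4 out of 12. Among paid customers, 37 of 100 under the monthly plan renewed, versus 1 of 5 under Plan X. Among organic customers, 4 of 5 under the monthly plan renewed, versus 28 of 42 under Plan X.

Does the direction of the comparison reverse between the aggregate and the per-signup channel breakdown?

Yes

Affiliate: the monthly plan 9/22 = 40.9%, Plan X 4/12 = 33.3% → the monthly plan
Paid: the monthly plan 37/100 = 37.0%, Plan X 1/5 = 20.0% → the monthly plan
Organic: the monthly plan 4/5 = 80.0%, Plan X 28/42 = 66.7% → the monthly plan
Overall: the monthly plan 50/127 = 39.4%, Plan X 33/59 = 55.9% → Plan X
The monthly plan wins each signup group but Plan X wins overall — the comparison reverses. The monthly plan's customers skew toward paid, which has a lower base rate.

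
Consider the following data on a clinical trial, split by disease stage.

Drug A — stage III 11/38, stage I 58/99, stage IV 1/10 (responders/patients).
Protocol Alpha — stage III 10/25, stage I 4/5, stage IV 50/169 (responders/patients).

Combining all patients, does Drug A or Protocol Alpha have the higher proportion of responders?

Drug A

Stage III: Drug A 11/38 = 28.9%, Protocol Alpha 10/25 = 40.0% → Protocol Alpha
Stage I: Drug A 58/99 = 58.6%, Protocol Alpha 4/5 = 80.0% → Protocol Alpha
Stage IV: Drug A 1/10 = 10.0%, Protocol Alpha 50/169 = 29.6% → Protocol Alpha
Overall: Drug A 70/147 = 47.6%, Protocol Alpha 64/199 = 32.2% → Drug A
(Protocol Alpha wins every disease group but Drug A wins overall — Protocol Alpha's patients skew toward the low-rate stage IV group.)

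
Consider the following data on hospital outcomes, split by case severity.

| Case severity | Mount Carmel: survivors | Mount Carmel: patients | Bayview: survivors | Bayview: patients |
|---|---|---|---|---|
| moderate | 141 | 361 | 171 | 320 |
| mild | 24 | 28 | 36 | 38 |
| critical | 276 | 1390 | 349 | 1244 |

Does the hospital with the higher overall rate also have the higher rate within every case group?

Yes

Moderate: Mount Carmel 141/361 = 39.1%, Bayview 171/320 = 53.4% → Bayview
Mild: Mount Carmel 24/28 = 85.7%, Bayview 36/38 = 94.7% → Bayview
Critical: Mount Carmel 276/1390 = 19.9%, Bayview 349/1244 = 28.1% → Bayview
Overall: Mount Carmel 441/1779 = 24.8%, Bayview 556/1602 = 34.7% → Bayview
Bayview wins overall and in every case group — no reversal.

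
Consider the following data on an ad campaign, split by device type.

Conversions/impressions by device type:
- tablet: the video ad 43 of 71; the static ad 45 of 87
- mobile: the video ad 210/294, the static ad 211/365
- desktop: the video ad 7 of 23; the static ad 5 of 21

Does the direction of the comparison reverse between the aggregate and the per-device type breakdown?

Tablet: the video ad 43/71 = 60.6%, the static ad 45/87 = 51.7% → the video ad
Mobile: the video ad 210/294 = 71.4%, the static ad 211/365 = 57.8% → the video ad
Desktop: the video ad 7/23 = 30.4%, the static ad 5/21 = 23.8% → the video ad
Overall: the video ad 260/388 = 67.0%, the static ad 261/473 = 55.2% → the video ad
The video ad wins overall and in every device group — no reversal.

No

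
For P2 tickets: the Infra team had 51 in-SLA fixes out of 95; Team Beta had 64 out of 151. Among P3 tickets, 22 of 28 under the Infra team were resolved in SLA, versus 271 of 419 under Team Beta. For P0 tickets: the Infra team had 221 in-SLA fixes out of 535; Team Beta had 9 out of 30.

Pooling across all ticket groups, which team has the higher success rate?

P2: the Infra team 51/95 = 53.7%, Team Beta 64/151 = 42.4% → the Infra team
P3: the Infra team 22/28 = 78.6%, Team Beta 271/419 = 64.7% → the Infra team
P0: the Infra team 221/535 = 41.3%, Team Beta 9/30 = 30.0% → the Infra team
Overall: the Infra team 294/658 = 44.7%, Team Beta 344/600 = 57.3% → Team Beta
(The Infra team wins every ticket group but Team Beta wins overall — the Infra team's tickets skew toward the low-rate P0 group.)

Team Beta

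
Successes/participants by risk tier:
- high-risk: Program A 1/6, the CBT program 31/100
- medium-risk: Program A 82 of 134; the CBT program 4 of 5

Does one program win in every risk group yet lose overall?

High-risk: Program A 1/6 = 16.7%, the CBT program 31/100 = 31.0% → the CBT program
Medium-risk: Program A 82/134 = 61.2%, the CBT program 4/5 = 80.0% → the CBT program
Overall: Program A 83/140 = 59.3%, the CBT program 35/105 = 33.3% → Program A
The CBT program wins each risk group but Program A wins overall — the comparison reverses. The CBT program's participants skew toward high-risk, which has a lower base rate.

Yes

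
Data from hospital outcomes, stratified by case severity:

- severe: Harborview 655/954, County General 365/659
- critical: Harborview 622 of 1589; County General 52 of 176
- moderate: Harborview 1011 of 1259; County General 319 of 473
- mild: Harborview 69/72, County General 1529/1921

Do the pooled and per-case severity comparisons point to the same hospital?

No

Severe: Harborview 655/954 = 68.7%, County General 365/659 = 55.4% → Harborview
Critical: Harborview 622/1589 = 39.1%, County General 52/176 = 29.5% → Harborview
Moderate: Harborview 1011/1259 = 80.3%, County General 319/473 = 67.4% → Harborview
Mild: Harborview 69/72 = 95.8%, County General 1529/1921 = 79.6% → Harborview
Overall: Harborview 2357/3874 = 60.8%, County General 2265/3229 = 70.1% → County General
Harborview wins each case group but County General wins overall — the comparison reverses. Harborview's patients skew toward critical, which has a lower base rate.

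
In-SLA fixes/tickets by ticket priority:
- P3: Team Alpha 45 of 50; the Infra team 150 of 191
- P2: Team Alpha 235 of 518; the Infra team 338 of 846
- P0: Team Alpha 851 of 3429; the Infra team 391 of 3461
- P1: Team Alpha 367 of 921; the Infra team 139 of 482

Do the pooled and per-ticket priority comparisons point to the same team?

Yes

P3: Team Alpha 45/50 = 90.0%, the Infra team 150/191 = 78.5% → Team Alpha
P2: Team Alpha 235/518 = 45.4%, the Infra team 338/846 = 40.0% → Team Alpha
P0: Team Alpha 851/3429 = 24.8%, the Infra team 391/3461 = 11.3% → Team Alpha
P1: Team Alpha 367/921 = 39.8%, the Infra team 139/482 = 28.8% → Team Alpha
Overall: Team Alpha 1498/4918 = 30.5%, the Infra team 1018/4980 = 20.4% → Team Alpha
Team Alpha wins overall and in every ticket group — no reversal.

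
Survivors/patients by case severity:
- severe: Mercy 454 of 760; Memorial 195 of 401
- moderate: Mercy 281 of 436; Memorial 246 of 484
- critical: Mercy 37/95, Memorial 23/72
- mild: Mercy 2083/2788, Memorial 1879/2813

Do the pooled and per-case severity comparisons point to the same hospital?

Yes

Severe: Mercy 454/760 = 59.7%, Memorial 195/401 = 48.6% → Mercy
Moderate: Mercy 281/436 = 64.4%, Memorial 246/484 = 50.8% → Mercy
Critical: Mercy 37/95 = 38.9%, Memorial 23/72 = 31.9% → Mercy
Mild: Mercy 2083/2788 = 74.7%, Memorial 1879/2813 = 66.8% → Mercy
Overall: Mercy 2855/4079 = 70.0%, Memorial 2343/3770 = 62.1% → Mercy
Mercy wins overall and in every case group — no reversal.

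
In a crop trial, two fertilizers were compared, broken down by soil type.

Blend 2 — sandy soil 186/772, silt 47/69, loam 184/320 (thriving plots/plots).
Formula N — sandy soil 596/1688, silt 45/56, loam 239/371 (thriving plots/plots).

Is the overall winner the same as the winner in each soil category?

Sandy soil: Blend 2 186/772 = 24.1%, Formula N 596/1688 = 35.3% → Formula N
Silt: Blend 2 47/69 = 68.1%, Formula N 45/56 = 80.4% → Formula N
Loam: Blend 2 184/320 = 57.5%, Formula N 239/371 = 64.4% → Formula N
Overall: Blend 2 417/1161 = 35.9%, Formula N 880/2115 = 41.6% → Formula N
Formula N wins overall and in every soil group — no reversal.

Yes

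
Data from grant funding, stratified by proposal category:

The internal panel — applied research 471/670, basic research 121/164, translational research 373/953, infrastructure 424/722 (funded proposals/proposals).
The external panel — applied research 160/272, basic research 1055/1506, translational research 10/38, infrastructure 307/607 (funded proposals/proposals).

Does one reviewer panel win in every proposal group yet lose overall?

Yes

Applied research: the internal panel 471/670 = 70.3%, the external panel 160/272 = 58.8% → the internal panel
Basic research: the internal panel 121/164 = 73.8%, the external panel 1055/1506 = 70.1% → the internal panel
Translational research: the internal panel 373/953 = 39.1%, the external panel 10/38 = 26.3% → the internal panel
Infrastructure: the internal panel 424/722 = 58.7%, the external panel 307/607 = 50.6% → the internal panel
Overall: the internal panel 1389/2509 = 55.4%, the external panel 1532/2423 = 63.2% → the external panel
The internal panel wins each proposal group but the external panel wins overall — the comparison reverses. The internal panel's proposals skew toward translational research, which has a lower base rate.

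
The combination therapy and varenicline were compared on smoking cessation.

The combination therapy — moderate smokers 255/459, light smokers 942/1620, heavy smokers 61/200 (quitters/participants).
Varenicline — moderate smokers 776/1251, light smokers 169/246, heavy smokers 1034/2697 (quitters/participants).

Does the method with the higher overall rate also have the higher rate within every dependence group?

Moderate smokers: the combination therapy 255/459 = 55.6%, varenicline 776/1251 = 62.0% → varenicline
Light smokers: the combination therapy 942/1620 = 58.1%, varenicline 169/246 = 68.7% → varenicline
Heavy smokers: the combination therapy 61/200 = 30.5%, varenicline 1034/2697 = 38.3% → varenicline
Overall: the combination therapy 1258/2279 = 55.2%, varenicline 1979/4194 = 47.2% → the combination therapy
Varenicline wins each dependence group but the combination therapy wins overall — the comparison reverses. Varenicline's participants skew toward heavy smokers, which has a lower base rate.

No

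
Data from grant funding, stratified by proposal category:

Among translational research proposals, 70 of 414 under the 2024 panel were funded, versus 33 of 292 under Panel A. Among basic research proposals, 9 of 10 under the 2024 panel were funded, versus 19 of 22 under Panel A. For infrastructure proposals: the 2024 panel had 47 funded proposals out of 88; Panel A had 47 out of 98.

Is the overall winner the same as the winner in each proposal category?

Yes

Translational research: the 2024 panel 70/414 = 16.9%, Panel A 33/292 = 11.3% → the 2024 panel
Basic research: the 2024 panel 9/10 = 90.0%, Panel A 19/22 = 86.4% → the 2024 panel
Infrastructure: the 2024 panel 47/88 = 53.4%, Panel A 47/98 = 48.0% → the 2024 panel
Overall: the 2024 panel 126/512 = 24.6%, Panel A 99/412 = 24.0% → the 2024 panel
The 2024 panel wins overall and in every proposal group — no reversal.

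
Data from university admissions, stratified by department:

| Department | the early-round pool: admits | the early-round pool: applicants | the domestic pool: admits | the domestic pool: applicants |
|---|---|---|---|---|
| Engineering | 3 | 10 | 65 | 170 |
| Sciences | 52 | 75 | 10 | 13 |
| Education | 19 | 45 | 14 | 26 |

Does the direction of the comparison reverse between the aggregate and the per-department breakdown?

Engineering: the early-round pool 3/10 = 30.0%, the domestic pool 65/170 = 38.2% → the domestic pool
Sciences: the early-round pool 52/75 = 69.3%, the domestic pool 10/13 = 76.9% → the domestic pool
Education: the early-round pool 19/45 = 42.2%, the domestic pool 14/26 = 53.8% → the domestic pool
Overall: the early-round pool 74/130 = 56.9%, the domestic pool 89/209 = 42.6% → the early-round pool
The domestic pool wins each department group but the early-round pool wins overall — the comparison reverses. The domestic pool's applicants skew toward Engineering, which has a lower base rate.

Yes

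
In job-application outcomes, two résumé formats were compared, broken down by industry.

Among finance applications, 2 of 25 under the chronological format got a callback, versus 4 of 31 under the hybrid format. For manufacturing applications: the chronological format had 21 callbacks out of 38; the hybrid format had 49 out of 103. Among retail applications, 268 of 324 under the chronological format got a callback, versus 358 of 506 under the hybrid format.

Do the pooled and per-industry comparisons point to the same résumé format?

Finance: the chronological format 2/25 = 8.0%, the hybrid format 4/31 = 12.9% → the hybrid format
Manufacturing: the chronological format 21/38 = 55.3%, the hybrid format 49/103 = 47.6% → the chronological format
Retail: the chronological format 268/324 = 82.7%, the hybrid format 358/506 = 70.8% → the chronological format
Overall: the chronological format 291/387 = 75.2%, the hybrid format 411/640 = 64.2% → the chronological format
Neither sweeps: the chronological format wins 2 of 3 groups, the hybrid format wins 1. The chronological format wins overall but not every group — no Simpson reversal.

No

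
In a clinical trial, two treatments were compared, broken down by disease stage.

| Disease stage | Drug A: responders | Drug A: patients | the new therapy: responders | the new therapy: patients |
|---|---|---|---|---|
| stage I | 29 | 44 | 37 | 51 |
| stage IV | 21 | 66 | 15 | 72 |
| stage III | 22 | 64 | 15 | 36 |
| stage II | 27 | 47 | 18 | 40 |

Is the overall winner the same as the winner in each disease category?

Stage I: Drug A 29/44 = 65.9%, the new therapy 37/51 = 72.5% → the new therapy
Stage IV: Drug A 21/66 = 31.8%, the new therapy 15/72 = 20.8% → Drug A
Stage III: Drug A 22/64 = 34.4%, the new therapy 15/36 = 41.7% → the new therapy
Stage II: Drug A 27/47 = 57.4%, the new therapy 18/40 = 45.0% → Drug A
Overall: Drug A 99/221 = 44.8%, the new therapy 85/199 = 42.7% → Drug A
Neither sweeps: Drug A wins 2 of 4 groups, the new therapy wins 2. Drug A wins overall but not every group — no Simpson reversal.

No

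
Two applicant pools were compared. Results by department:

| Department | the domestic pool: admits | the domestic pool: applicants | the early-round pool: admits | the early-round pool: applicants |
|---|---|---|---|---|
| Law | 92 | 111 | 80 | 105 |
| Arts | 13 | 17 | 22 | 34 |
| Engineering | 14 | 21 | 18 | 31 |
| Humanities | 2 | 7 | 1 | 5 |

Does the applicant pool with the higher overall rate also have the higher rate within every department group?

Yes

Law: the domestic pool 92/111 = 82.9%, the early-round pool 80/105 = 76.2% → the domestic pool
Arts: the domestic pool 13/17 = 76.5%, the early-round pool 22/34 = 64.7% → the domestic pool
Engineering: the domestic pool 14/21 = 66.7%, the early-round pool 18/31 = 58.1% → the domestic pool
Humanities: the domestic pool 2/7 = 28.6%, the early-round pool 1/5 = 20.0% → the domestic pool
Overall: the domestic pool 121/156 = 77.6%, the early-round pool 121/175 = 69.1% → the domestic pool
The domestic pool wins overall and in every department group — no reversal.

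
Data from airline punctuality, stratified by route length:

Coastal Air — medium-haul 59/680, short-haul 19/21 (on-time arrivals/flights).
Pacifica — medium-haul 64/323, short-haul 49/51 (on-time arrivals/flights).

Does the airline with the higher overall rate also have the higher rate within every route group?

Yes

Medium-haul: Coastal Air 59/680 = 8.7%, Pacifica 64/323 = 19.8% → Pacifica
Short-haul: Coastal Air 19/21 = 90.5%, Pacifica 49/51 = 96.1% → Pacifica
Overall: Coastal Air 78/701 = 11.1%, Pacifica 113/374 = 30.2% → Pacifica
Pacifica wins overall and in every route group — no reversal.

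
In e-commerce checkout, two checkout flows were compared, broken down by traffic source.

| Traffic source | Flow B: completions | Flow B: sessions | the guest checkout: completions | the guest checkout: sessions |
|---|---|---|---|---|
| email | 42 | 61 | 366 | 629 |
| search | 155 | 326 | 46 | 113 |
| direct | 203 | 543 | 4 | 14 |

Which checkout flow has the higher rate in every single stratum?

Email: Flow B 42/61 = 68.9%, the guest checkout 366/629 = 58.2% → Flow B
Search: Flow B 155/326 = 47.5%, the guest checkout 46/113 = 40.7% → Flow B
Direct: Flow B 203/543 = 37.4%, the guest checkout 4/14 = 28.6% → Flow B
Flow B has the higher rate in all 3 groups.

Flow B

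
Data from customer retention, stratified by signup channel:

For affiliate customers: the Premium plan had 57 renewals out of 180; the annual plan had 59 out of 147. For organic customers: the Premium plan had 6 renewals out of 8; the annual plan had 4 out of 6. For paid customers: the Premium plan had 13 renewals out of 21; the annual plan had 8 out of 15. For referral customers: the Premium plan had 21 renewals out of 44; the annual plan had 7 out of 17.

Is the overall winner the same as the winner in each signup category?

No

Affiliate: the Premium plan 57/180 = 31.7%, the annual plan 59/147 = 40.1% → the annual plan
Organic: the Premium plan 6/8 = 75.0%, the annual plan 4/6 = 66.7% → the Premium plan
Paid: the Premium plan 13/21 = 61.9%, the annual plan 8/15 = 53.3% → the Premium plan
Referral: the Premium plan 21/44 = 47.7%, the annual plan 7/17 = 41.2% → the Premium plan
Overall: the Premium plan 97/253 = 38.3%, the annual plan 78/185 = 42.2% → the annual plan
Neither sweeps: the Premium plan wins 3 of 4 groups, the annual plan wins 1. The annual plan wins overall but not every group — no Simpson reversal.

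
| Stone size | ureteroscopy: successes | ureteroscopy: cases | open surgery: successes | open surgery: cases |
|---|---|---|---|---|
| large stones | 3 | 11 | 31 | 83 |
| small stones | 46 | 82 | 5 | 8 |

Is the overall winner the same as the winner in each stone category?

Large stones: ureteroscopy 3/11 = 27.3%, open surgery 31/83 = 37.3% → open surgery
Small stones: ureteroscopy 46/82 = 56.1%, open surgery 5/8 = 62.5% → open surgery
Overall: ureteroscopy 49/93 = 52.7%, open surgery 36/91 = 39.6% → ureteroscopy
Open surgery wins each stone group but ureteroscopy wins overall — the comparison reverses. Open surgery's cases skew toward large stones, which has a lower base rate.

No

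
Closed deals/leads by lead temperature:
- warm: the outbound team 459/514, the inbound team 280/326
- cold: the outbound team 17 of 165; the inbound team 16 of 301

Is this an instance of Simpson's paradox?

Warm: the outbound team 459/514 = 89.3%, the inbound team 280/326 = 85.9% → the outbound team
Cold: the outbound team 17/165 = 10.3%, the inbound team 16/301 = 5.3% → the outbound team
Overall: the outbound team 476/679 = 70.1%, the inbound team 296/627 = 47.2% → the outbound team
The outbound team wins overall and in every lead group — no reversal.

No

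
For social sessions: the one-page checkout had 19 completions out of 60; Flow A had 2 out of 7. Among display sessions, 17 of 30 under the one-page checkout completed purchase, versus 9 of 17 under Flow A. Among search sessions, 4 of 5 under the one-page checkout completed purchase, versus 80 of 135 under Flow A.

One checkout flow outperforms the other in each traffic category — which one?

Social: the one-page checkout 19/60 = 31.7%, Flow A 2/7 = 28.6% → the one-page checkout
Display: the one-page checkout 17/30 = 56.7%, Flow A 9/17 = 52.9% → the one-page checkout
Search: the one-page checkout 4/5 = 80.0%, Flow A 80/135 = 59.3% → the one-page checkout
The one-page checkout has the higher rate in all 3 groups.

the one-page checkout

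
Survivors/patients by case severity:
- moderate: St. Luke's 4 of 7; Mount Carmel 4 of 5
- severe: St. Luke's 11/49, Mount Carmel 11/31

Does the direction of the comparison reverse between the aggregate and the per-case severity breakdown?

No

Moderate: St. Luke's 4/7 = 57.1%, Mount Carmel 4/5 = 80.0% → Mount Carmel
Severe: St. Luke's 11/49 = 22.4%, Mount Carmel 11/31 = 35.5% → Mount Carmel
Overall: St. Luke's 15/56 = 26.8%, Mount Carmel 15/36 = 41.7% → Mount Carmel
Mount Carmel wins overall and in every case group — no reversal.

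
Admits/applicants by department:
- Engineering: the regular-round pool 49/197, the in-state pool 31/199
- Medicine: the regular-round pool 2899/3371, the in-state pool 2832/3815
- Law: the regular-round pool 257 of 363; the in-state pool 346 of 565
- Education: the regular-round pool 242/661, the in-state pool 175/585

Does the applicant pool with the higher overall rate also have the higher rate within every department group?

Yes

Engineering: the regular-round pool 49/197 = 24.9%, the in-state pool 31/199 = 15.6% → the regular-round pool
Medicine: the regular-round pool 2899/3371 = 86.0%, the in-state pool 2832/3815 = 74.2% → the regular-round pool
Law: the regular-round pool 257/363 = 70.8%, the in-state pool 346/565 = 61.2% → the regular-round pool
Education: the regular-round pool 242/661 = 36.6%, the in-state pool 175/585 = 29.9% → the regular-round pool
Overall: the regular-round pool 3447/4592 = 75.1%, the in-state pool 3384/5164 = 65.5% → the regular-round pool
The regular-round pool wins overall and in every department group — no reversal.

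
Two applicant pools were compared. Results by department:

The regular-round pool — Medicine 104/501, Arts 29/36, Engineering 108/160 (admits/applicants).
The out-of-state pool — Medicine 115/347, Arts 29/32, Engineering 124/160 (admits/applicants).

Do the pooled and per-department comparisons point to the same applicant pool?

Medicine: the regular-round pool 104/501 = 20.8%, the out-of-state pool 115/347 = 33.1% → the out-of-state pool
Arts: the regular-round pool 29/36 = 80.6%, the out-of-state pool 29/32 = 90.6% → the out-of-state pool
Engineering: the regular-round pool 108/160 = 67.5%, the out-of-state pool 124/160 = 77.5% → the out-of-state pool
Overall: the regular-round pool 241/697 = 34.6%, the out-of-state pool 268/539 = 49.7% → the out-of-state pool
The out-of-state pool wins overall and in every department group — no reversal.

Yes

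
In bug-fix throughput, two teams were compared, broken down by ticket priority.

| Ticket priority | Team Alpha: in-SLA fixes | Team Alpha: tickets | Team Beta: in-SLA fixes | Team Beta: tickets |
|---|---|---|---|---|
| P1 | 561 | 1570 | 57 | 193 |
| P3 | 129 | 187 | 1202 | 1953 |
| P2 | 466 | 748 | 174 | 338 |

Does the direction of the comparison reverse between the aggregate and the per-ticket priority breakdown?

Yes

P1: Team Alpha 561/1570 = 35.7%, Team Beta 57/193 = 29.5% → Team Alpha
P3: Team Alpha 129/187 = 69.0%, Team Beta 1202/1953 = 61.5% → Team Alpha
P2: Team Alpha 466/748 = 62.3%, Team Beta 174/338 = 51.5% → Team Alpha
Overall: Team Alpha 1156/2505 = 46.1%, Team Beta 1433/2484 = 57.7% → Team Beta
Team Alpha wins each ticket group but Team Beta wins overall — the comparison reverses. Team Alpha's tickets skew toward P1, which has a lower base rate.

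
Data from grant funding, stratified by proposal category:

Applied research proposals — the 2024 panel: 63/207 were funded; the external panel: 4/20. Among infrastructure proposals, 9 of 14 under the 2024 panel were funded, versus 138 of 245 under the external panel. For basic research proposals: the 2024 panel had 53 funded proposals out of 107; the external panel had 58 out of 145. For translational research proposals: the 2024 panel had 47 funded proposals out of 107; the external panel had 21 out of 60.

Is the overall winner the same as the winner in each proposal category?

No

Applied research: the 2024 panel 63/207 = 30.4%, the external panel 4/20 = 20.0% → the 2024 panel
Infrastructure: the 2024 panel 9/14 = 64.3%, the external panel 138/245 = 56.3% → the 2024 panel
Basic research: the 2024 panel 53/107 = 49.5%, the external panel 58/145 = 40.0% → the 2024 panel
Translational research: the 2024 panel 47/107 = 43.9%, the external panel 21/60 = 35.0% → the 2024 panel
Overall: the 2024 panel 172/435 = 39.5%, the external panel 221/470 = 47.0% → the external panel
The 2024 panel wins each proposal group but the external panel wins overall — the comparison reverses. The 2024 panel's proposals skew toward applied research, which has a lower base rate.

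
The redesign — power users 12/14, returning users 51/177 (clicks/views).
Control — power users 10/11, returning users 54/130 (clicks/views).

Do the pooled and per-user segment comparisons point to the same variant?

Yes

Power users: the redesign 12/14 = 85.7%, Control 10/11 = 90.9% → Control
Returning users: the redesign 51/177 = 28.8%, Control 54/130 = 41.5% → Control
Overall: the redesign 63/191 = 33.0%, Control 64/141 = 45.4% → Control
Control wins overall and in every user group — no reversal.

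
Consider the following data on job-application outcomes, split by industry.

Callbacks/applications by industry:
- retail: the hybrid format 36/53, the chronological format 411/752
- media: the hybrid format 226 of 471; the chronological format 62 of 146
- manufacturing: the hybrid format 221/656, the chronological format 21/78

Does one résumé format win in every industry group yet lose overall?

Yes

Retail: the hybrid format 36/53 = 67.9%, the chronological format 411/752 = 54.7% → the hybrid format
Media: the hybrid format 226/471 = 48.0%, the chronological format 62/146 = 42.5% → the hybrid format
Manufacturing: the hybrid format 221/656 = 33.7%, the chronological format 21/78 = 26.9% → the hybrid format
Overall: the hybrid format 483/1180 = 40.9%, the chronological format 494/976 = 50.6% → the chronological format
The hybrid format wins each industry group but the chronological format wins overall — the comparison reverses. The hybrid format's applications skew toward manufacturing, which has a lower base rate.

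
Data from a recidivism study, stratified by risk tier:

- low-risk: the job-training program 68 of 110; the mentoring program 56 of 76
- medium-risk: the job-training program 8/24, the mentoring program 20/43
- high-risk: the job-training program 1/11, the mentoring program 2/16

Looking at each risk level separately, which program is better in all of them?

Low-risk: the job-training program 68/110 = 61.8%, the mentoring program 56/76 = 73.7% → the mentoring program
Medium-risk: the job-training program 8/24 = 33.3%, the mentoring program 20/43 = 46.5% → the mentoring program
High-risk: the job-training program 1/11 = 9.1%, the mentoring program 2/16 = 12.5% → the mentoring program
The mentoring program has the higher rate in all 3 groups.

the mentoring program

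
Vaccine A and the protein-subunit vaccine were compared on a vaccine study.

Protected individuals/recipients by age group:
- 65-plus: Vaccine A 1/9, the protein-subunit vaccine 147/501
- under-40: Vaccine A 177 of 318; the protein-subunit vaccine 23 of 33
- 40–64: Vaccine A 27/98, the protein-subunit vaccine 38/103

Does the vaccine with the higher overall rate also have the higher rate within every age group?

No

65-plus: Vaccine A 1/9 = 11.1%, the protein-subunit vaccine 147/501 = 29.3% → the protein-subunit vaccine
Under-40: Vaccine A 177/318 = 55.7%, the protein-subunit vaccine 23/33 = 69.7% → the protein-subunit vaccine
40–64: Vaccine A 27/98 = 27.6%, the protein-subunit vaccine 38/103 = 36.9% → the protein-subunit vaccine
Overall: Vaccine A 205/425 = 48.2%, the protein-subunit vaccine 208/637 = 32.7% → Vaccine A
The protein-subunit vaccine wins each age group but Vaccine A wins overall — the comparison reverses. The protein-subunit vaccine's recipients skew toward 65-plus, which has a lower base rate.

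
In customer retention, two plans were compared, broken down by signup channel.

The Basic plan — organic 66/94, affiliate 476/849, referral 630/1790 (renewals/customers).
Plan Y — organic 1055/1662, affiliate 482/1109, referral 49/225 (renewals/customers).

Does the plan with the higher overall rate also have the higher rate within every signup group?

No

Organic: the Basic plan 66/94 = 70.2%, Plan Y 1055/1662 = 63.5% → the Basic plan
Affiliate: the Basic plan 476/849 = 56.1%, Plan Y 482/1109 = 43.5% → the Basic plan
Referral: the Basic plan 630/1790 = 35.2%, Plan Y 49/225 = 21.8% → the Basic plan
Overall: the Basic plan 1172/2733 = 42.9%, Plan Y 1586/2996 = 52.9% → Plan Y
The Basic plan wins each signup group but Plan Y wins overall — the comparison reverses. The Basic plan's customers skew toward referral, which has a lower base rate.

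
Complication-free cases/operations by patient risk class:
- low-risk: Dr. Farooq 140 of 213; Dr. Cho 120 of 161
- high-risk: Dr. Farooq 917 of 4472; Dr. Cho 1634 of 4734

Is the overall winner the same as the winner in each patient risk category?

Low-risk: Dr. Farooq 140/213 = 65.7%, Dr. Cho 120/161 = 74.5% → Dr. Cho
High-risk: Dr. Farooq 917/4472 = 20.5%, Dr. Cho 1634/4734 = 34.5% → Dr. Cho
Overall: Dr. Farooq 1057/4685 = 22.6%, Dr. Cho 1754/4895 = 35.8% → Dr. Cho
Dr. Cho wins overall and in every patient risk group — no reversal.

Yes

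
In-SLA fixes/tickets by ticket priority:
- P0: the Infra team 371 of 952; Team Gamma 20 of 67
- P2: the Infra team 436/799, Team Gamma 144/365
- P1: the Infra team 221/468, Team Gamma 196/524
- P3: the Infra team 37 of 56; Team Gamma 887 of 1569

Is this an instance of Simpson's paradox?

Yes

P0: the Infra team 371/952 = 39.0%, Team Gamma 20/67 = 29.9% → the Infra team
P2: the Infra team 436/799 = 54.6%, Team Gamma 144/365 = 39.5% → the Infra team
P1: the Infra team 221/468 = 47.2%, Team Gamma 196/524 = 37.4% → the Infra team
P3: the Infra team 37/56 = 66.1%, Team Gamma 887/1569 = 56.5% → the Infra team
Overall: the Infra team 1065/2275 = 46.8%, Team Gamma 1247/2525 = 49.4% → Team Gamma
The Infra team wins each ticket group but Team Gamma wins overall — the comparison reverses. The Infra team's tickets skew toward P0, which has a lower base rate.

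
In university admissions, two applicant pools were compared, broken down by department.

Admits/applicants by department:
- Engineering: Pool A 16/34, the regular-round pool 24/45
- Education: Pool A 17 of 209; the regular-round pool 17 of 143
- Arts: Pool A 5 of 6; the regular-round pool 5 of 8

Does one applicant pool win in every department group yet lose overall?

Engineering: Pool A 16/34 = 47.1%, the regular-round pool 24/45 = 53.3% → the regular-round pool
Education: Pool A 17/209 = 8.1%, the regular-round pool 17/143 = 11.9% → the regular-round pool
Arts: Pool A 5/6 = 83.3%, the regular-round pool 5/8 = 62.5% → Pool A
Overall: Pool A 38/249 = 15.3%, the regular-round pool 46/196 = 23.5% → the regular-round pool
Neither sweeps: Pool A wins 1 of 3 groups, the regular-round pool wins 2. The regular-round pool wins overall but not every group — no Simpson reversal.

No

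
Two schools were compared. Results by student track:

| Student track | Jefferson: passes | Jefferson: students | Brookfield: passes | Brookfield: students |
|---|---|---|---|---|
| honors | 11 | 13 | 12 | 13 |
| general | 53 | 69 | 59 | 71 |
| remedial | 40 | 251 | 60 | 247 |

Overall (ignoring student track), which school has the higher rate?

Honors: Jefferson 11/13 = 84.6%, Brookfield 12/13 = 92.3% → Brookfield
General: Jefferson 53/69 = 76.8%, Brookfield 59/71 = 83.1% → Brookfield
Remedial: Jefferson 40/251 = 15.9%, Brookfield 60/247 = 24.3% → Brookfield
Overall: Jefferson 104/333 = 31.2%, Brookfield 131/331 = 39.6% → Brookfield

Brookfield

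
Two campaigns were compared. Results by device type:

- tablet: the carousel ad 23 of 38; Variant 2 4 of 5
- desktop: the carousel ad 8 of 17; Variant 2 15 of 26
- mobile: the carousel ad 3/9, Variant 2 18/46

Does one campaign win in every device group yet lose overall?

Tablet: the carousel ad 23/38 = 60.5%, Variant 2 4/5 = 80.0% → Variant 2
Desktop: the carousel ad 8/17 = 47.1%, Variant 2 15/26 = 57.7% → Variant 2
Mobile: the carousel ad 3/9 = 33.3%, Variant 2 18/46 = 39.1% → Variant 2
Overall: the carousel ad 34/64 = 53.1%, Variant 2 37/77 = 48.1% → the carousel ad
Variant 2 wins each device group but the carousel ad wins overall — the comparison reverses. Variant 2's impressions skew toward mobile, which has a lower base rate.

Yes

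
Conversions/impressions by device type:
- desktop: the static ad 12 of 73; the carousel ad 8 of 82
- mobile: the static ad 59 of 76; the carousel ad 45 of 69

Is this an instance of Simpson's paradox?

No

Desktop: the static ad 12/73 = 16.4%, the carousel ad 8/82 = 9.8% → the static ad
Mobile: the static ad 59/76 = 77.6%, the carousel ad 45/69 = 65.2% → the static ad
Overall: the static ad 71/149 = 47.7%, the carousel ad 53/151 = 35.1% → the static ad
The static ad wins overall and in every device group — no reversal.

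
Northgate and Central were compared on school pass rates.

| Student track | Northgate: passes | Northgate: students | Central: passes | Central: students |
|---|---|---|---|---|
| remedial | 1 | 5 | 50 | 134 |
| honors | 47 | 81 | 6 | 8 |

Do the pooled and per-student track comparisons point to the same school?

No

Remedial: Northgate 1/5 = 20.0%, Central 50/134 = 37.3% → Central
Honors: Northgate 47/81 = 58.0%, Central 6/8 = 75.0% → Central
Overall: Northgate 48/86 = 55.8%, Central 56/142 = 39.4% → Northgate
Central wins each student group but Northgate wins overall — the comparison reverses. Central's students skew toward remedial, which has a lower base rate.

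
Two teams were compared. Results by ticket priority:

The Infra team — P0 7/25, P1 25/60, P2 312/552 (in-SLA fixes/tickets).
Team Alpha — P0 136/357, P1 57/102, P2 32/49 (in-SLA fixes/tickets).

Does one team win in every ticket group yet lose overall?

P0: the Infra team 7/25 = 28.0%, Team Alpha 136/357 = 38.1% → Team Alpha
P1: the Infra team 25/60 = 41.7%, Team Alpha 57/102 = 55.9% → Team Alpha
P2: the Infra team 312/552 = 56.5%, Team Alpha 32/49 = 65.3% → Team Alpha
Overall: the Infra team 344/637 = 54.0%, Team Alpha 225/508 = 44.3% → the Infra team
Team Alpha wins each ticket group but the Infra team wins overall — the comparison reverses. Team Alpha's tickets skew toward P0, which has a lower base rate.

Yes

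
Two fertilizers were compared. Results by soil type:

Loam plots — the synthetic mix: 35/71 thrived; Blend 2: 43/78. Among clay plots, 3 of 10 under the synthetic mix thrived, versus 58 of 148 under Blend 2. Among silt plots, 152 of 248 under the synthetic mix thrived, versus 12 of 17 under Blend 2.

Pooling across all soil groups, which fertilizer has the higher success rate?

Loam: the synthetic mix 35/71 = 49.3%, Blend 2 43/78 = 55.1% → Blend 2
Clay: the synthetic mix 3/10 = 30.0%, Blend 2 58/148 = 39.2% → Blend 2
Silt: the synthetic mix 152/248 = 61.3%, Blend 2 12/17 = 70.6% → Blend 2
Overall: the synthetic mix 190/329 = 57.8%, Blend 2 113/243 = 46.5% → the synthetic mix
(Blend 2 wins every soil group but the synthetic mix wins overall — Blend 2's plots skew toward the low-rate clay group.)

the synthetic mix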